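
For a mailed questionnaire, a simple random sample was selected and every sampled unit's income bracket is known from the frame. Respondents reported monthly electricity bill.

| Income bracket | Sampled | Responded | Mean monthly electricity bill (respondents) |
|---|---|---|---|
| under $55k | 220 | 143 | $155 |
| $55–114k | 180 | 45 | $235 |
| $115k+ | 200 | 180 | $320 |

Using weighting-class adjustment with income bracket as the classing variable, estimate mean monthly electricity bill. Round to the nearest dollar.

Response rates by class: under $55k 143/220 = 65%, $55–114k 45/180 = 25%, $115k+ 180/200 = 90%.
Inverse-response-rate weighting restores each class to its sampled count, so class totals weight by n_sampled:
  under $55k: 220 × 155 = 34,100
  $55–114k: 180 × 235 = 42,300
  $115k+: 200 × 320 = 64,000
Adjusted estimate = 140,400 / 600 = 234 → $234.

$234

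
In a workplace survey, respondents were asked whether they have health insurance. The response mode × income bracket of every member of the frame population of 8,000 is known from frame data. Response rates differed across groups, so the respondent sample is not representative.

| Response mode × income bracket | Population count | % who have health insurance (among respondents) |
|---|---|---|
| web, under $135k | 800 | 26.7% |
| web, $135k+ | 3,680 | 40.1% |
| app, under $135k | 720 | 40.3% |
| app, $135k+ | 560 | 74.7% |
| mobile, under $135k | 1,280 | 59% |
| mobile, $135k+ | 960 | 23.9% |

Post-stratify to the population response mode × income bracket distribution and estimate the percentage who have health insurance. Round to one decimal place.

Weight each group's respondent value by its population share:
  web, under $135k: (800/8,000) × 26.7 = 2.67
  web, $135k+: (3,680/8,000) × 40.1 = 18.446
  app, under $135k: (720/8,000) × 40.3 = 3.627
  app, $135k+: (560/8,000) × 74.7 = 5.229
  mobile, under $135k: (1,280/8,000) × 59 = 9.44
  mobile, $135k+: (960/8,000) × 23.9 = 2.868
Post-stratified estimate = 42.28 → 42.3%.

42.3%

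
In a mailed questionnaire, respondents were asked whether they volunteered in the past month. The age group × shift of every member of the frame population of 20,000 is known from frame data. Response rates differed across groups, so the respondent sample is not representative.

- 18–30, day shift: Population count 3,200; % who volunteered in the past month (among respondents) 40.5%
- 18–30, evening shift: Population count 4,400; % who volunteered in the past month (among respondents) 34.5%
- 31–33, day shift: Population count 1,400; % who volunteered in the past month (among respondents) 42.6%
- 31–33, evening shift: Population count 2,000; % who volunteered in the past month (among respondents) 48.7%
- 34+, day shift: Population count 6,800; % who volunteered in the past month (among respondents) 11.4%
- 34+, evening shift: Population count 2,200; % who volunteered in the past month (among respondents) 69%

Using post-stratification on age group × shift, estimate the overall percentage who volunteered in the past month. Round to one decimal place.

33.4%

Each cell contributes population-share × respondent value:
  18–30, day shift: (3,200/20,000) × 40.5 = 6.48
  18–30, evening shift: (4,400/20,000) × 34.5 = 7.59
  31–33, day shift: (1,400/20,000) × 42.6 = 2.982
  31–33, evening shift: (2,000/20,000) × 48.7 = 4.87
  34+, day shift: (6,800/20,000) × 11.4 = 3.876
  34+, evening shift: (2,200/20,000) × 69 = 7.59
Post-stratified estimate = 33.388 → 33.4%.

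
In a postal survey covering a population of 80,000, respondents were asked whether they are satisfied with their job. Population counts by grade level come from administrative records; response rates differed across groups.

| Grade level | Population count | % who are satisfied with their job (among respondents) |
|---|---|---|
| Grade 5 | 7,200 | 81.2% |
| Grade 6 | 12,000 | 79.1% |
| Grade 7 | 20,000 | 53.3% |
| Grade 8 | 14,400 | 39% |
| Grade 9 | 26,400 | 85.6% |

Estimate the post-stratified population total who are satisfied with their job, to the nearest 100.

54,200

Apply each group's respondent rate to its population count:
  Grade 5: 7,200 × 81.2% = 5846.4
  Grade 6: 12,000 × 79.1% = 9492
  Grade 7: 20,000 × 53.3% = 10,660
  Grade 8: 14,400 × 39% = 5616
  Grade 9: 26,400 × 85.6% = 22598.4
Estimated total = 54212.8 → 54,200.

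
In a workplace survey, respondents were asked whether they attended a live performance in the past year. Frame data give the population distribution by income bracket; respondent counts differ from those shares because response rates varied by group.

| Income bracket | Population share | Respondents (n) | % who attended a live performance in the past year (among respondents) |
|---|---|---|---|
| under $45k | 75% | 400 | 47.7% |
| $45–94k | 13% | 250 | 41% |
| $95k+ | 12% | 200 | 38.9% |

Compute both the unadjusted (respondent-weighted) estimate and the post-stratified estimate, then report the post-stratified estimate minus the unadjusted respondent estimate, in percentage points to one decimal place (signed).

+2.1 percentage points

Unadjusted (pooled respondent) estimate weights by respondent counts:
  (400/850)×47.7 + (250/850)×41 + (200/850)×38.9 = 43.6588%
Post-stratifying to population shares instead:
  0.75×47.7 + 0.13×41 + 0.12×38.9 = 45.773%
Difference = 45.773 − 43.6588 = 2.1142 pp.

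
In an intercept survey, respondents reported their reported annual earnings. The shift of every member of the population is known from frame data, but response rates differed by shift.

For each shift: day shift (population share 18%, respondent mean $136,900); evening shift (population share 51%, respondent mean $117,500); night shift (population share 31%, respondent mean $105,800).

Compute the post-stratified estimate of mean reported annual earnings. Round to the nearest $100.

$117,400

Each cell contributes population-share × respondent value:
  day shift: 0.18 × 136,900 = 24,642
  evening shift: 0.51 × 117,500 = 59,925
  night shift: 0.31 × 105,800 = 32,798
Post-stratified estimate = 117,365 → $117,400.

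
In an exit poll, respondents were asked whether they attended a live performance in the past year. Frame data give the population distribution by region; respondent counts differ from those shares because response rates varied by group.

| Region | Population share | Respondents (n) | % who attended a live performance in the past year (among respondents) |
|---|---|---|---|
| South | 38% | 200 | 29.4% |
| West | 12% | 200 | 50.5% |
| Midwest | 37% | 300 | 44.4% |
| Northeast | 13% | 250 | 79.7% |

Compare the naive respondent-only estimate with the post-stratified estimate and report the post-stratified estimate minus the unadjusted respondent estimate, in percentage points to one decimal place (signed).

-7.8 percentage points

Without adjustment, the pooled respondent share is:
  (200/950)×29.4 + (200/950)×50.5 + (300/950)×44.4 + (250/950)×79.7 = 51.8158%
Post-stratifying to population shares instead:
  0.38×29.4 + 0.12×50.5 + 0.37×44.4 + 0.13×79.7 = 44.021%
Difference = 44.021 − 51.8158 = -7.7948 pp.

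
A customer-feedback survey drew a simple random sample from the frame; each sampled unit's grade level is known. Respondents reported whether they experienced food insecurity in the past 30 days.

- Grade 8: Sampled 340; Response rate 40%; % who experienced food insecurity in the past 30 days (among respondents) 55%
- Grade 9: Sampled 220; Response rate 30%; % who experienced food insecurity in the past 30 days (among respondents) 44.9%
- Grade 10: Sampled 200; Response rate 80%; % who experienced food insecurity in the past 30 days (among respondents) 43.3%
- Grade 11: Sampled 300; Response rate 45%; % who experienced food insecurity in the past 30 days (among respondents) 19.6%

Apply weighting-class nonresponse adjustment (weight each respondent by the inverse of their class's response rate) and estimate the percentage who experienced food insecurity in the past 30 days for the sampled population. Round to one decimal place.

Inverse-response-rate weighting restores each class to its sampled count, so class totals weight by n_sampled:
  Grade 8: 340 × 55 = 18,700
  Grade 9: 220 × 44.9 = 9878
  Grade 10: 200 × 43.3 = 8660
  Grade 11: 300 × 19.6 = 5880
Adjusted estimate = 43,118 / 1,060 = 40.6774 → 40.7%.

40.7%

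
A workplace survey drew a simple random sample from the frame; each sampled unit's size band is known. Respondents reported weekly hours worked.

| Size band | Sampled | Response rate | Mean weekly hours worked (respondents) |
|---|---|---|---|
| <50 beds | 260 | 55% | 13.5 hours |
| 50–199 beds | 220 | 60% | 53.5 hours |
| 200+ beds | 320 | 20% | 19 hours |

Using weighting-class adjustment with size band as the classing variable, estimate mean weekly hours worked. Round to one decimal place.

26.7

With weight = n_sampled/n_responded per class, the weighted class total is n_sampled:
  <50 beds: 260 × 13.5 = 3510
  50–199 beds: 220 × 53.5 = 11,770
  200+ beds: 320 × 19 = 6080
Adjusted estimate = 21,360 / 800 = 26.7 → 26.7.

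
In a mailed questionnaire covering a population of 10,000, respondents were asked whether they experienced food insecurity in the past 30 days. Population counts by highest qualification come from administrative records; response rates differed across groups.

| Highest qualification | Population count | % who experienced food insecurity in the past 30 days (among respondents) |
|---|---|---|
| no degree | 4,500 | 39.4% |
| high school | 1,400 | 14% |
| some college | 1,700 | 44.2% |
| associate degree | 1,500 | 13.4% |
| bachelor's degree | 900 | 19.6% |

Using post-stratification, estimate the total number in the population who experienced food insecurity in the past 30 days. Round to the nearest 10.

3,100

Apply each group's respondent rate to its population count:
  no degree: 4,500 × 39.4% = 1773
  high school: 1,400 × 14% = 196
  some college: 1,700 × 44.2% = 751.4
  associate degree: 1,500 × 13.4% = 201
  bachelor's degree: 900 × 19.6% = 176.4
Estimated total = 3097.8 → 3,100.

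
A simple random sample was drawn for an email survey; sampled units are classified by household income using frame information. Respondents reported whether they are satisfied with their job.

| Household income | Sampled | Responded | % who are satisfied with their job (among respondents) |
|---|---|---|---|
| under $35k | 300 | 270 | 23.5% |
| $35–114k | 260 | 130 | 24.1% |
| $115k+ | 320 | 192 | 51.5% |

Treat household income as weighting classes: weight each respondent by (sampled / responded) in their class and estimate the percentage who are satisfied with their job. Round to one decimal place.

33.9%

Class response rates: under $35k 270/300 = 90%, $35–114k 130/260 = 50%, $115k+ 192/320 = 60%.
Inverse-response-rate weighting restores each class to its sampled count, so class totals weight by n_sampled:
  under $35k: 300 × 23.5 = 7050
  $35–114k: 260 × 24.1 = 6266
  $115k+: 320 × 51.5 = 16,480
Adjusted estimate = 29,796 / 880 = 33.8591 → 33.9%.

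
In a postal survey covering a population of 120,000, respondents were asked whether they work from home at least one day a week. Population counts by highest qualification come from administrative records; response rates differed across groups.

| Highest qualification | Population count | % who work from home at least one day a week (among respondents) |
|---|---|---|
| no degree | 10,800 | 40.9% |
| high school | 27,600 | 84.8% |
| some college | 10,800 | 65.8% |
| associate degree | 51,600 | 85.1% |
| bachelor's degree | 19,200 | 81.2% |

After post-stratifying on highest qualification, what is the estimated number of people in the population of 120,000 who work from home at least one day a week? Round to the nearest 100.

Estimated count per cell = population count × respondent percentage:
  no degree: 10,800 × 40.9% = 4417.2
  high school: 27,600 × 84.8% = 23404.8
  some college: 10,800 × 65.8% = 7106.4
  associate degree: 51,600 × 85.1% = 43911.6
  bachelor's degree: 19,200 × 81.2% = 15590.4
Estimated total = 94430.4 → 94,400.

94,400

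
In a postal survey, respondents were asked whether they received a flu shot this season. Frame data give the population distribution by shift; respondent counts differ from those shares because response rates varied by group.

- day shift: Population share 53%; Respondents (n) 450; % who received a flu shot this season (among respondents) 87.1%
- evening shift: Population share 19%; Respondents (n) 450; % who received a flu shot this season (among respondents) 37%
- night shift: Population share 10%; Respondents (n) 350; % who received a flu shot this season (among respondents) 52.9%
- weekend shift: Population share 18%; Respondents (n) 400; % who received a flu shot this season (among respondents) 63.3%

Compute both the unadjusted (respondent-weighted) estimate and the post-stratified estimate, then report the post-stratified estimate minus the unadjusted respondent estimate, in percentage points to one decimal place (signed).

+9.5 percentage points

Naive respondent-only estimate (weights = respondent counts):
  (450/1650)×87.1 + (450/1650)×37 + (350/1650)×52.9 + (400/1650)×63.3 = 60.4121%
Post-stratifying to population shares instead:
  0.53×87.1 + 0.19×37 + 0.1×52.9 + 0.18×63.3 = 69.877%
Difference = 69.877 − 60.4121 = 9.4649 pp.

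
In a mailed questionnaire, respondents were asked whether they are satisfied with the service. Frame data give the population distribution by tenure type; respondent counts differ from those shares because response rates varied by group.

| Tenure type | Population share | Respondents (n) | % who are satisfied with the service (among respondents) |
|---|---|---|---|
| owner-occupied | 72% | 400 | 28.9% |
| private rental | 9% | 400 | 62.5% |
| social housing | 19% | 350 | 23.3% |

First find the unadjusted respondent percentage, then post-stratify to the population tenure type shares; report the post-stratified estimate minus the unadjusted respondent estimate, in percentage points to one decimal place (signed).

Without adjustment, the pooled respondent share is:
  (400/1150)×28.9 + (400/1150)×62.5 + (350/1150)×23.3 = 38.8826%
Post-stratified estimate weights by population shares:
  0.72×28.9 + 0.09×62.5 + 0.19×23.3 = 30.86%
Difference = 30.86 − 38.8826 = -8.0226 pp.

-8.0 percentage points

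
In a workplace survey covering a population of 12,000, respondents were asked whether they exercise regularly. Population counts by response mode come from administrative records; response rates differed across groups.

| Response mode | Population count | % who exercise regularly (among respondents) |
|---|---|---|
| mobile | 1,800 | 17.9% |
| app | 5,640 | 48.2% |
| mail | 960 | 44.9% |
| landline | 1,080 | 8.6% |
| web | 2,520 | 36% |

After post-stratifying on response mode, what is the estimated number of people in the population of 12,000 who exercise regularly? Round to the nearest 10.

Estimated count per cell = population count × respondent percentage:
  mobile: 1,800 × 17.9% = 322.2
  app: 5,640 × 48.2% = 2718.48
  mail: 960 × 44.9% = 431.04
  landline: 1,080 × 8.6% = 92.88
  web: 2,520 × 36% = 907.2
Estimated total = 4471.8 → 4,470.

4,470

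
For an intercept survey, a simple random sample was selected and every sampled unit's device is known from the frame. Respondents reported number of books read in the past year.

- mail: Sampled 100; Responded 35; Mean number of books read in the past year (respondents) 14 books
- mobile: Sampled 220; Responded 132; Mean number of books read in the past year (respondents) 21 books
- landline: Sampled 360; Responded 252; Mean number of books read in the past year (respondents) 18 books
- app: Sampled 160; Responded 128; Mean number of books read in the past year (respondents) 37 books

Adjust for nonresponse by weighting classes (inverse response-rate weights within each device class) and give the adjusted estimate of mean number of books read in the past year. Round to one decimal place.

Class response rates: mail 35/100 = 35%, mobile 132/220 = 60%, landline 252/360 = 70%, app 128/160 = 80%.
Weighting each respondent by the inverse class response rate inflates each class back to its sampled size, so the class weight is n_sampled:
  mail: 100 × 14 = 1400
  mobile: 220 × 21 = 4620
  landline: 360 × 18 = 6480
  app: 160 × 37 = 5920
Adjusted estimate = 18,420 / 840 = 21.9286 → 21.9.

21.9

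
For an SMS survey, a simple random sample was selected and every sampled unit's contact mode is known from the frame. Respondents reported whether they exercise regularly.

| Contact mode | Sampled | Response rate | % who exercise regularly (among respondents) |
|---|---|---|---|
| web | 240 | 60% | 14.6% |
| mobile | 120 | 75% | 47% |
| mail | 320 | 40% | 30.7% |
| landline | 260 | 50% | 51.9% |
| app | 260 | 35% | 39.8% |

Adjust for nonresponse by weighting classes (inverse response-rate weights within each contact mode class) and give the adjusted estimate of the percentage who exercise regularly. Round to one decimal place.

Each respondent's weight = sampled/responded in their class; summing within a class gives n_sampled, so:
  web: 240 × 14.6 = 3504
  mobile: 120 × 47 = 5640
  mail: 320 × 30.7 = 9824
  landline: 260 × 51.9 = 13,494
  app: 260 × 39.8 = 10,348
Adjusted estimate = 42,810 / 1,200 = 35.675 → 35.7%.

35.7%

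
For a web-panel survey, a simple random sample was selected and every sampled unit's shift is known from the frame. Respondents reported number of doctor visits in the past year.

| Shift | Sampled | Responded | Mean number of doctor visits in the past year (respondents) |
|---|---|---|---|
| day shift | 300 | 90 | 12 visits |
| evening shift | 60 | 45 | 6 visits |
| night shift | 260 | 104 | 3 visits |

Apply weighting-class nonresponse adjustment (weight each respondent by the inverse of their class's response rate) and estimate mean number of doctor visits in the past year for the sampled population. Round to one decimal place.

Response rates by class: day shift 90/300 = 30%, evening shift 45/60 = 75%, night shift 104/260 = 40%.
Weighting each respondent by the inverse class response rate inflates each class back to its sampled size, so the class weight is n_sampled:
  day shift: 300 × 12 = 3600
  evening shift: 60 × 6 = 360
  night shift: 260 × 3 = 780
Adjusted estimate = 4740 / 620 = 7.64516 → 7.6.

7.6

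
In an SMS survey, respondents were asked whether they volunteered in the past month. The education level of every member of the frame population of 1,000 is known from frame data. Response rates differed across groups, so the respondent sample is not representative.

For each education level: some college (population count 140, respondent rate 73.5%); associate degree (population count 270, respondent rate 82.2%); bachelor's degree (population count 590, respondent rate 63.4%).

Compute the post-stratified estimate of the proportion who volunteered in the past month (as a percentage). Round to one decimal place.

69.9%

Reweight to the known education level distribution:
  some college: (140/1,000) × 73.5 = 10.29
  associate degree: (270/1,000) × 82.2 = 22.194
  bachelor's degree: (590/1,000) × 63.4 = 37.406
Post-stratified estimate = 69.89 → 69.9%.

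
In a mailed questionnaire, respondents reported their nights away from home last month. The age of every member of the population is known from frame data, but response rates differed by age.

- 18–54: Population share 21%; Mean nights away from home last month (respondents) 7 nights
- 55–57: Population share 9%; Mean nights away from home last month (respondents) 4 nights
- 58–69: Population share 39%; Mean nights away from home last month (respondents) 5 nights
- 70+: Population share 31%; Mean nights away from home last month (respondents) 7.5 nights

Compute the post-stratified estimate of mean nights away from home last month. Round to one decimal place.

6.1

Post-stratification weights by population share, not respondent share:
  18–54: 0.21 × 7 = 1.47
  55–57: 0.09 × 4 = 0.36
  58–69: 0.39 × 5 = 1.95
  70+: 0.31 × 7.5 = 2.325
Post-stratified estimate = 6.105 → 6.1.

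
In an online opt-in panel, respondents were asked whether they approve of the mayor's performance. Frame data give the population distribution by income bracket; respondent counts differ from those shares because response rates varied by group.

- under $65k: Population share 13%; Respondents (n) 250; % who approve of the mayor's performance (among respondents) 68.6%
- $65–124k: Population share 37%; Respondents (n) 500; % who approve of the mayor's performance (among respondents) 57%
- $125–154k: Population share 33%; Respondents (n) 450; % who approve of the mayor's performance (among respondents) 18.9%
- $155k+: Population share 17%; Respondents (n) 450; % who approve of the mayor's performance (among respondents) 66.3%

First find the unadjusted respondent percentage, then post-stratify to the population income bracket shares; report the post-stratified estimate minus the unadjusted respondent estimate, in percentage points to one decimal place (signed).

Without adjustment, the pooled respondent share is:
  (250/1650)×68.6 + (500/1650)×57 + (450/1650)×18.9 + (450/1650)×66.3 = 50.903%
Post-stratified estimate weights by population shares:
  0.13×68.6 + 0.37×57 + 0.33×18.9 + 0.17×66.3 = 47.516%
Difference = 47.516 − 50.903 = -3.387 pp.

-3.4 percentage points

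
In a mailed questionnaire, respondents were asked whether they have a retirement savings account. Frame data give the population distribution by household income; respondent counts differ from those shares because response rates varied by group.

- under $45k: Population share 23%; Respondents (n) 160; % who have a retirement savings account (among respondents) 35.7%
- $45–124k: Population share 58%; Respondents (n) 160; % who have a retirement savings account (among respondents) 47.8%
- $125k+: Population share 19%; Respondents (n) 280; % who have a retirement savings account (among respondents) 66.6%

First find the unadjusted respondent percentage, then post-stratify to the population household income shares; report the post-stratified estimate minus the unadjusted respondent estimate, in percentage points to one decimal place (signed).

-4.8 percentage points

Unadjusted (pooled respondent) estimate weights by respondent counts:
  (160/600)×35.7 + (160/600)×47.8 + (280/600)×66.6 = 53.3467%
Post-stratified estimate weights by population shares:
  0.23×35.7 + 0.58×47.8 + 0.19×66.6 = 48.589%
Difference = 48.589 − 53.3467 = -4.7577 pp.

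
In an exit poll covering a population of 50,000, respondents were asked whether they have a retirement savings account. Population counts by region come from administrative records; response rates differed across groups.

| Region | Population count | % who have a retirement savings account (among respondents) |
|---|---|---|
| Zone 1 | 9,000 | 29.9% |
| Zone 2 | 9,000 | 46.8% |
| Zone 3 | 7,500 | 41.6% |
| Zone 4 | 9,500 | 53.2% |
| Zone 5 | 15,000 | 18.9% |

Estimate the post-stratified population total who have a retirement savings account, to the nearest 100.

Each cell contributes its population count × the respondent rate:
  Zone 1: 9,000 × 29.9% = 2691
  Zone 2: 9,000 × 46.8% = 4212
  Zone 3: 7,500 × 41.6% = 3120
  Zone 4: 9,500 × 53.2% = 5054
  Zone 5: 15,000 × 18.9% = 2835
Estimated total = 17,912 → 17,900.

17,900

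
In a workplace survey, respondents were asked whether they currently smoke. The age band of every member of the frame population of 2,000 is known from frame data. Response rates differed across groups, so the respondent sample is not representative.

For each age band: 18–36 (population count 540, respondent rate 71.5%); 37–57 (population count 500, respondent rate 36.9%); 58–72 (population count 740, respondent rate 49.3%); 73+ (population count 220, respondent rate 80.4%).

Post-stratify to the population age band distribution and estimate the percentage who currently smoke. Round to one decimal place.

55.6%

Reweight to the known age band distribution:
  18–36: (540/2,000) × 71.5 = 19.305
  37–57: (500/2,000) × 36.9 = 9.225
  58–72: (740/2,000) × 49.3 = 18.241
  73+: (220/2,000) × 80.4 = 8.844
Post-stratified estimate = 55.615 → 55.6%.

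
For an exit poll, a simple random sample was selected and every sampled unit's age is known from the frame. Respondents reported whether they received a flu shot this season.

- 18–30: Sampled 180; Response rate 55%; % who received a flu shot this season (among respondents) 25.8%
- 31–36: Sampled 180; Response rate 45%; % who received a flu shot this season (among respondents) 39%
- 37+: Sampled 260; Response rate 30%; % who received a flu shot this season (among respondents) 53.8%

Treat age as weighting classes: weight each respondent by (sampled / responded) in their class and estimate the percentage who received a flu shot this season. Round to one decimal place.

Each respondent's weight = sampled/responded in their class; summing within a class gives n_sampled, so:
  18–30: 180 × 25.8 = 4644
  31–36: 180 × 39 = 7020
  37+: 260 × 53.8 = 13,988
Adjusted estimate = 25,652 / 620 = 41.3742 → 41.4%.

41.4%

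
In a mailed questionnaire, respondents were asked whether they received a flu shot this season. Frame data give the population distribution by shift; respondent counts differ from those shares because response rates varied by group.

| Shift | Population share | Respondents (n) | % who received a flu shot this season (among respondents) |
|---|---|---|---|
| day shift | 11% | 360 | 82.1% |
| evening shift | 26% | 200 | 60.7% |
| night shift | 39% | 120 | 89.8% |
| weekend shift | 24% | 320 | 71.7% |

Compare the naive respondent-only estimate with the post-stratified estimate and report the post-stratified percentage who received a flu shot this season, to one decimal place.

Unadjusted (pooled respondent) estimate weights by respondent counts:
  (360/1000)×82.1 + (200/1000)×60.7 + (120/1000)×89.8 + (320/1000)×71.7 = 75.416%
Post-stratifying to population shares instead:
  0.11×82.1 + 0.26×60.7 + 0.39×89.8 + 0.24×71.7 = 77.043%

77.0%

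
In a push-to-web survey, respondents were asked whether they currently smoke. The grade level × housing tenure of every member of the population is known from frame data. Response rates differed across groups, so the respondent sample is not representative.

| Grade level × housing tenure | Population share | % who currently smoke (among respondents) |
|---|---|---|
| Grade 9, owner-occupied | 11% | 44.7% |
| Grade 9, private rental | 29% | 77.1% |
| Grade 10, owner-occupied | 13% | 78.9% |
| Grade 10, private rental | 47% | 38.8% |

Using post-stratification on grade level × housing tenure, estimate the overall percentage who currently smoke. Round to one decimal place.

Weight each group's respondent value by its population share:
  Grade 9, owner-occupied: 0.11 × 44.7 = 4.917
  Grade 9, private rental: 0.29 × 77.1 = 22.359
  Grade 10, owner-occupied: 0.13 × 78.9 = 10.257
  Grade 10, private rental: 0.47 × 38.8 = 18.236
Post-stratified estimate = 55.769 → 55.8%.

55.8%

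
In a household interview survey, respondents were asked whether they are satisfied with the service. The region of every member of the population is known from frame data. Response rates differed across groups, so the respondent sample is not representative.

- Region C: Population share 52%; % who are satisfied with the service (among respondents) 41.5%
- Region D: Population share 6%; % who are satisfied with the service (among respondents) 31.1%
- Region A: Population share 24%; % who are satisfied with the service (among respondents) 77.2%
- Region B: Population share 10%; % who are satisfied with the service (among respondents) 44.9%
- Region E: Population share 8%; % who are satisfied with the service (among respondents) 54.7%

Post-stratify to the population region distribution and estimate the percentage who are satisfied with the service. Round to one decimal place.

50.8%

Each cell contributes population-share × respondent value:
  Region C: 0.52 × 41.5 = 21.58
  Region D: 0.06 × 31.1 = 1.866
  Region A: 0.24 × 77.2 = 18.528
  Region B: 0.1 × 44.9 = 4.49
  Region E: 0.08 × 54.7 = 4.376
Post-stratified estimate = 50.84 → 50.8%.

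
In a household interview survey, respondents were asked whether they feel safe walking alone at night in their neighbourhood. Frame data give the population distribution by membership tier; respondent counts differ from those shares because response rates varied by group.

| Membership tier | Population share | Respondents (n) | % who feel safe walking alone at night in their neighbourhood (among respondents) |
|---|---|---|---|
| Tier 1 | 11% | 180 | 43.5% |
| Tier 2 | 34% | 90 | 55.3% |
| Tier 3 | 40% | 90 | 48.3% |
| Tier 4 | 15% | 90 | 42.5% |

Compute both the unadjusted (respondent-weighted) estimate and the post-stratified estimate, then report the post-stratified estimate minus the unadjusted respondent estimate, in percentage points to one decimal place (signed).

+2.7 percentage points

Unadjusted (pooled respondent) estimate weights by respondent counts:
  (180/450)×43.5 + (90/450)×55.3 + (90/450)×48.3 + (90/450)×42.5 = 46.62%
Post-stratifying to population shares instead:
  0.11×43.5 + 0.34×55.3 + 0.4×48.3 + 0.15×42.5 = 49.282%
Difference = 49.282 − 46.62 = 2.662 pp.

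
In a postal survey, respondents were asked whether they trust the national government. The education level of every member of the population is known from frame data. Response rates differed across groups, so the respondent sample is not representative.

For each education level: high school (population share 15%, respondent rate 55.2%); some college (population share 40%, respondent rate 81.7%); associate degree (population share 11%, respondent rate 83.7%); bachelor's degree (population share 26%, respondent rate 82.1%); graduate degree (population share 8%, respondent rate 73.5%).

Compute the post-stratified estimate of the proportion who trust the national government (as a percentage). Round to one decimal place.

Each cell contributes population-share × respondent value:
  high school: 0.15 × 55.2 = 8.28
  some college: 0.4 × 81.7 = 32.68
  associate degree: 0.11 × 83.7 = 9.207
  bachelor's degree: 0.26 × 82.1 = 21.346
  graduate degree: 0.08 × 73.5 = 5.88
Post-stratified estimate = 77.393 → 77.4%.

77.4%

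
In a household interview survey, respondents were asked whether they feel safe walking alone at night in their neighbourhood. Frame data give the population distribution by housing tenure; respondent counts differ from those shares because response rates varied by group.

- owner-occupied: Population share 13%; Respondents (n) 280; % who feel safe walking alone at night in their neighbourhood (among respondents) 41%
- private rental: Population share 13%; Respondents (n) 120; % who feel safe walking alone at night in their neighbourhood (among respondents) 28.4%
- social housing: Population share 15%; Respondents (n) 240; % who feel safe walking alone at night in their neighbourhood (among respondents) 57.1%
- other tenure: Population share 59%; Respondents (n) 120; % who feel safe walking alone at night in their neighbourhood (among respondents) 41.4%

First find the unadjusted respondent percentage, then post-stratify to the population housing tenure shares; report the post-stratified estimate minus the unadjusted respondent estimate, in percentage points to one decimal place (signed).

-2.1 percentage points

Without adjustment, the pooled respondent share is:
  (280/760)×41 + (120/760)×28.4 + (240/760)×57.1 + (120/760)×41.4 = 44.1579%
Post-stratifying to population shares instead:
  0.13×41 + 0.13×28.4 + 0.15×57.1 + 0.59×41.4 = 42.013%
Difference = 42.013 − 44.1579 = -2.1449 pp.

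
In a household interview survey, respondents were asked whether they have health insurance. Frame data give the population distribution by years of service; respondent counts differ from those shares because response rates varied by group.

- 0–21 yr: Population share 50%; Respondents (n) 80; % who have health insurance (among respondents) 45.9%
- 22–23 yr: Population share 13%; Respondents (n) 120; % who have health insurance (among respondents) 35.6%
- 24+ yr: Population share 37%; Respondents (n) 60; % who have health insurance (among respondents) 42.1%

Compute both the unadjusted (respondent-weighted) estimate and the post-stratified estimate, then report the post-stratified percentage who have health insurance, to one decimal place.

43.2%

Without adjustment, the pooled respondent share is:
  (80/260)×45.9 + (120/260)×35.6 + (60/260)×42.1 = 40.2692%
Post-stratified estimate weights by population shares:
  0.5×45.9 + 0.13×35.6 + 0.37×42.1 = 43.155%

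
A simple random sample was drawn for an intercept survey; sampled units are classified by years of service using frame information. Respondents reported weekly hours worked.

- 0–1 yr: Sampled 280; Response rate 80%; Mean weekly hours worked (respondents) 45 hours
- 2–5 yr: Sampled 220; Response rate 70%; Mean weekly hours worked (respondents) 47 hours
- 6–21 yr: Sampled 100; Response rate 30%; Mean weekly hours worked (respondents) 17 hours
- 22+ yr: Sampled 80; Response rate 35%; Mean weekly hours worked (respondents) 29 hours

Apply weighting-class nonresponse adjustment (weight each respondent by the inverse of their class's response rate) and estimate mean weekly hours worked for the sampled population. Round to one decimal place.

39.6

Each respondent's weight = sampled/responded in their class; summing within a class gives n_sampled, so:
  0–1 yr: 280 × 45 = 12,600
  2–5 yr: 220 × 47 = 10,340
  6–21 yr: 100 × 17 = 1700
  22+ yr: 80 × 29 = 2320
Adjusted estimate = 26,960 / 680 = 39.6471 → 39.6.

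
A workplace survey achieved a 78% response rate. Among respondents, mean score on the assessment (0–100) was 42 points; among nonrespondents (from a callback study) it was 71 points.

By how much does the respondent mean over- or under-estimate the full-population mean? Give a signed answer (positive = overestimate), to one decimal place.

Nonresponse fraction = 1 − 0.78 = 0.22.
Bias = (nonresponse fraction) × (respondent mean − nonrespondent mean)
     = 0.22 × (42 − 71) = 0.22 × -29 = -6.38.

-6.4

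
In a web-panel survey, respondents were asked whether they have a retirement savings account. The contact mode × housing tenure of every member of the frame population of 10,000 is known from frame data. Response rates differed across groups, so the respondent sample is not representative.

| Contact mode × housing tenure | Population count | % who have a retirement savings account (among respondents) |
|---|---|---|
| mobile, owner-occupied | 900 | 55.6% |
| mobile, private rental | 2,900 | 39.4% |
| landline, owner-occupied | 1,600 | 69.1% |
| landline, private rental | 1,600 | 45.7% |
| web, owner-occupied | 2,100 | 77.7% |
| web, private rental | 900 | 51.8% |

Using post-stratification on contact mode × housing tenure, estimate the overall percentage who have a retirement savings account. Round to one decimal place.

55.8%

Reweight to the known contact mode × housing tenure distribution:
  mobile, owner-occupied: (900/10,000) × 55.6 = 5.004
  mobile, private rental: (2,900/10,000) × 39.4 = 11.426
  landline, owner-occupied: (1,600/10,000) × 69.1 = 11.056
  landline, private rental: (1,600/10,000) × 45.7 = 7.312
  web, owner-occupied: (2,100/10,000) × 77.7 = 16.317
  web, private rental: (900/10,000) × 51.8 = 4.662
Post-stratified estimate = 55.777 → 55.8%.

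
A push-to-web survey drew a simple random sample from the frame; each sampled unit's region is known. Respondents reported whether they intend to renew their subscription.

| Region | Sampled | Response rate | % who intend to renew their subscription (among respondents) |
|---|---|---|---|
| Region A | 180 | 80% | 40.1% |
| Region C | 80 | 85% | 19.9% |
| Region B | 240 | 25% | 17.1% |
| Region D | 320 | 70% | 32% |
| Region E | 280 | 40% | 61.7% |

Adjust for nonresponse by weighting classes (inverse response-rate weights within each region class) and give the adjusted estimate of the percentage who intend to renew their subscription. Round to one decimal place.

36.8%

Each respondent's weight = sampled/responded in their class; summing within a class gives n_sampled, so:
  Region A: 180 × 40.1 = 7218
  Region C: 80 × 19.9 = 1592
  Region B: 240 × 17.1 = 4104
  Region D: 320 × 32 = 10,240
  Region E: 280 × 61.7 = 17,276
Adjusted estimate = 40,430 / 1,100 = 36.7545 → 36.8%.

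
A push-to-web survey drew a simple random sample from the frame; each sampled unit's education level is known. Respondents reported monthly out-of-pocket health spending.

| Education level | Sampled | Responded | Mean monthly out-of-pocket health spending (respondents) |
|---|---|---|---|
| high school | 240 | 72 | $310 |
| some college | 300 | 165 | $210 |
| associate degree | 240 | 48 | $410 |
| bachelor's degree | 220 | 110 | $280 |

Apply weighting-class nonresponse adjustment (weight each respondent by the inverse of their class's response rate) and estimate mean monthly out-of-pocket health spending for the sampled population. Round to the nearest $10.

Class response rates: high school 72/240 = 30%, some college 165/300 = 55%, associate degree 48/240 = 20%, bachelor's degree 110/220 = 50%.
Weighting each respondent by the inverse class response rate inflates each class back to its sampled size, so the class weight is n_sampled:
  high school: 240 × 310 = 74,400
  some college: 300 × 210 = 63,000
  associate degree: 240 × 410 = 98,400
  bachelor's degree: 220 × 280 = 61,600
Adjusted estimate = 297,400 / 1,000 = 297.4 → $300.

$300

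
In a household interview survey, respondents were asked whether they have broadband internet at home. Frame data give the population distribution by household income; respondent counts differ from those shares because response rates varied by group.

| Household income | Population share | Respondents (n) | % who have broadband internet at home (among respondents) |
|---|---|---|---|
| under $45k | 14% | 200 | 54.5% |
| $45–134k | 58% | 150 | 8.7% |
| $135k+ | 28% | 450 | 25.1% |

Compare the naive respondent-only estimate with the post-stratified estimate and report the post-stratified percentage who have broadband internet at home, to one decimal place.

Without adjustment, the pooled respondent share is:
  (200/800)×54.5 + (150/800)×8.7 + (450/800)×25.1 = 29.375%
Post-stratified estimate weights by population shares:
  0.14×54.5 + 0.58×8.7 + 0.28×25.1 = 19.704%

19.7%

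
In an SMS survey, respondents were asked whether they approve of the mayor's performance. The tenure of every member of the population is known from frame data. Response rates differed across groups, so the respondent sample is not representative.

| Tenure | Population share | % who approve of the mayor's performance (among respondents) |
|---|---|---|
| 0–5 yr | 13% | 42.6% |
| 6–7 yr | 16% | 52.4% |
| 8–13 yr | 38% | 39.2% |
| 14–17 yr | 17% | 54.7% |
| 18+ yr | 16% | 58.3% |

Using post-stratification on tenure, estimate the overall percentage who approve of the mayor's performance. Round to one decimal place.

Reweight to the known tenure distribution:
  0–5 yr: 0.13 × 42.6 = 5.538
  6–7 yr: 0.16 × 52.4 = 8.384
  8–13 yr: 0.38 × 39.2 = 14.896
  14–17 yr: 0.17 × 54.7 = 9.299
  18+ yr: 0.16 × 58.3 = 9.328
Post-stratified estimate = 47.445 → 47.4%.

47.4%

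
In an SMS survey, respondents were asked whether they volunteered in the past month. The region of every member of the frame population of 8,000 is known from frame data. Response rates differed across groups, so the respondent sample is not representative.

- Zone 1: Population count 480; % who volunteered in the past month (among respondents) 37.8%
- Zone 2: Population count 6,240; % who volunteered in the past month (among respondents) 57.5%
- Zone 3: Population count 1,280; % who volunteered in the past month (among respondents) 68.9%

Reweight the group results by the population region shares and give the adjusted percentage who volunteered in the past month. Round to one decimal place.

58.1%

Weight each group's respondent value by its population share:
  Zone 1: (480/8,000) × 37.8 = 2.268
  Zone 2: (6,240/8,000) × 57.5 = 44.85
  Zone 3: (1,280/8,000) × 68.9 = 11.024
Post-stratified estimate = 58.142 → 58.1%.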